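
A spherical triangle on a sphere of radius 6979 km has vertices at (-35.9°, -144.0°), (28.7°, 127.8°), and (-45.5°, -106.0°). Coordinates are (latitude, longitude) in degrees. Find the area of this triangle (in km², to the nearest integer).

5160167 km²

Side lengths (central angles): a = 2.3541, b = 0.5244, c = 1.8331 rad; semiperimeter s = 2.3558.
By l'Huilier's theorem, tan(E/4) = √[tan(s/2) tan((s−a)/2) tan((s−b)/2) tan((s−c)/2)], giving spherical excess E = 0.1059 rad.
Area = E·R² = 0.1059 × (6979)² ≈ 5160167 km².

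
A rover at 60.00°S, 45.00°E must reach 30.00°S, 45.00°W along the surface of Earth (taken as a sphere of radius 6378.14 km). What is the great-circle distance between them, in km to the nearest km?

7162 km

With latitudes φ₁ = -60.000°, φ₂ = -30.000° and longitude difference Δλ = -90.000°:
Haversine: a = sin²(Δφ/2) + cos φ₁ cos φ₂ sin²(Δλ/2) = 0.0670 + (0.5000)(0.8660)(0.5000) = 0.28349.
Central angle c = 2·arcsin(√a) = 1.12296 rad.
Distance = R·c = 6378.14 × 1.1230 ≈ 7162 km.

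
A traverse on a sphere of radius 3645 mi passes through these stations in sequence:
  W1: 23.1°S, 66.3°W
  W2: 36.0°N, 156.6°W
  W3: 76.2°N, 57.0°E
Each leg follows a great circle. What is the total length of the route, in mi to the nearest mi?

Leg W1→W2: central angle 1.8075 rad, distance 6588.4 mi.
Leg W2→W3: central angle 1.1483 rad, distance 4185.4 mi.
Total: 6588.4 + 4185.4 ≈ 10774 mi.

10774 mi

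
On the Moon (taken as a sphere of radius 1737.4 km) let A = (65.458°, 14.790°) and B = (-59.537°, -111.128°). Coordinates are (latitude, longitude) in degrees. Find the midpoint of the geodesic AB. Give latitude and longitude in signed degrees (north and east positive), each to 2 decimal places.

6.37°, -59.18°

The central angle between A and B is δ = 2.7084 rad.
With f = 0.5, the slerp weights are sin((1−f)δ)/sin δ = 2.3264 and sin(fδ)/sin δ = 2.3264.
Weighted sum of the unit vectors: (2.3264)·(0.4016,0.1060,0.9097) + (2.3264)·(-0.1827,-0.4729,-0.8620) = (0.5092, -0.8535, 0.1110).
Converting back: φ = atan2(z, √(x²+y²)) = 6.37°, λ = atan2(y, x) = -59.18°.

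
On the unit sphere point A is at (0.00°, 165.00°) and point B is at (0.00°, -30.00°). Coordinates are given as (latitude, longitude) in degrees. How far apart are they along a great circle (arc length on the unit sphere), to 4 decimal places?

2.8798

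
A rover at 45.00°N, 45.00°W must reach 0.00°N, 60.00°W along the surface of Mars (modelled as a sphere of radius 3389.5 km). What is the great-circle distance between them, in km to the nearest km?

2776 km

Let φ₁ = 0.7854 rad, φ₂ = 0.0000 rad, and Δλ = -0.2618 rad.
cos c = sin φ₁ sin φ₂ + cos φ₁ cos φ₂ cos Δλ = (0.7071)(0.0000) + (0.7071)(1.0000)(0.9659) = 0.68301,
so c = arccos(0.68301) = 0.81892 rad.
Distance = R·c = 3389.5 × 0.8189 ≈ 2776 km.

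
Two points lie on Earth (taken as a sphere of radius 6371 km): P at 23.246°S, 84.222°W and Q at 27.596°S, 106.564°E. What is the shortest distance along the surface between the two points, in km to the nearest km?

14244 km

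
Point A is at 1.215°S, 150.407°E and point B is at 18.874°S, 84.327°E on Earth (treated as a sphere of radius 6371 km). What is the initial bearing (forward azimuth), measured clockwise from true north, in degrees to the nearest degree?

250°

With φ₁ = -0.0212, φ₂ = -0.3294, Δλ = -1.1533 rad, the forward-azimuth formula gives
θ = atan2( sin Δλ cos φ₂ , cos φ₁ sin φ₂ − sin φ₁ cos φ₂ cos Δλ ) = atan2(-0.8650, -0.3153) = -110.03°.
Adding 360° brings this into [0°, 360°): 250°.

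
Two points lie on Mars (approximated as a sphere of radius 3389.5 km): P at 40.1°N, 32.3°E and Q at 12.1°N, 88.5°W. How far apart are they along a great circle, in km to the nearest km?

6174 km

In radians: φ₁ = 0.6999, φ₂ = 0.2112, Δλ = -120.800° = -2.1084 rad.
cos c = sin φ₁ sin φ₂ + cos φ₁ cos φ₂ cos Δλ = (0.6441)(0.2096) + (0.7649)(0.9778)(-0.5120) = -0.24795,
so c = arccos(-0.24795) = 1.82136 rad.
Distance = R·c = 3389.5 × 1.8214 ≈ 6174 km.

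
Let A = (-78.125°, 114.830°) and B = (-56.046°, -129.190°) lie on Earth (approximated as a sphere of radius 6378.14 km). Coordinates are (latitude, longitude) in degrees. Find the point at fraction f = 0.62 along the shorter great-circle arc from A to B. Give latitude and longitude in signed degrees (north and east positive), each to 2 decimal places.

Central angle δ = 0.7053 rad. Interpolating on the sphere with fraction f = 0.62:
P = [sin((1−f)δ)·A + sin(fδ)·B] / sin δ = 0.4085·A + 0.6533·B in Cartesian coordinates,
giving P = (-0.2659, -0.2065, -0.9416), i.e. latitude -70.33°, longitude -142.16°.

-70.33°, -142.16°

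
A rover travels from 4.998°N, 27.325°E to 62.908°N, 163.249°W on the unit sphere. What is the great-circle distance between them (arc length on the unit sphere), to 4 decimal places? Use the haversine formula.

1.9481

With latitudes φ₁ = 4.998°, φ₂ = 62.908° and longitude difference Δλ = 169.426°:
Haversine: a = sin²(Δφ/2) + cos φ₁ cos φ₂ sin²(Δλ/2) = 0.2344 + (0.9962)(0.4554)(0.9915) = 0.68421.
Central angle c = 2·arcsin(√a) = 1.94811 rad.
On the unit sphere the arc length equals the central angle: 1.9481.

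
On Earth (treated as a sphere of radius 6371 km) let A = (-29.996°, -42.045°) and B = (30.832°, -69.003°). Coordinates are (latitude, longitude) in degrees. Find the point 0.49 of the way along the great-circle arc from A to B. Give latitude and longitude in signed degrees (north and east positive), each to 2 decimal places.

-0.18°, -55.22°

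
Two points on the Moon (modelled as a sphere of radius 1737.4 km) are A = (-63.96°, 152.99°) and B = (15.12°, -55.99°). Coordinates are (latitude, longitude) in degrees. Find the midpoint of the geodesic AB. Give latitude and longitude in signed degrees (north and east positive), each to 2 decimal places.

Central angle δ = 2.2207 rad. Interpolating on the sphere with fraction f = 0.5:
P = [sin((1−f)δ)·A + sin(fδ)·B] / sin δ = 1.1252·A + 1.1252·B in Cartesian coordinates,
giving P = (0.1675, -0.6761, -0.7175), i.e. latitude -45.85°, longitude -76.09°.

-45.85°, -76.09°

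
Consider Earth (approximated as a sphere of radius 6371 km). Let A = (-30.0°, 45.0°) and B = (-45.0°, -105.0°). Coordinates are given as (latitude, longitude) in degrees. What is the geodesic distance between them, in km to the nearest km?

11140 km

Let φ₁ = -0.5236 rad, φ₂ = -0.7854 rad, and Δλ = -2.6180 rad.
Haversine: a = sin²(Δφ/2) + cos φ₁ cos φ₂ sin²(Δλ/2) = 0.0170 + (0.8660)(0.7071)(0.9330) = 0.58839.
Central angle c = 2·arcsin(√a) = 1.74851 rad.
Distance = R·c = 6371 × 1.7485 ≈ 11140 km.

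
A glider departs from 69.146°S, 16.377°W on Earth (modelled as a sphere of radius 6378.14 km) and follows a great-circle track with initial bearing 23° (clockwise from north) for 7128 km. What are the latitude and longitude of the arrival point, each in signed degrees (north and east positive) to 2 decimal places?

-6.58°, 4.33°

Angular distance δ = d/R = 7128/6378.14 = 1.11757 rad; initial bearing θ = 0.4014 rad.
sin φ₂ = sin φ₁ cos δ + cos φ₁ sin δ cos θ = (-0.9345)(0.4379) + (0.3560)(0.8990)(0.9205) = -0.1146, so φ₂ = -6.58°.
Δλ = atan2(sin θ sin δ cos φ₁, cos δ − sin φ₁ sin φ₂) = atan2(0.1251, 0.3308) = 20.708°.
λ₂ = -16.377° + 20.708° = 4.33°.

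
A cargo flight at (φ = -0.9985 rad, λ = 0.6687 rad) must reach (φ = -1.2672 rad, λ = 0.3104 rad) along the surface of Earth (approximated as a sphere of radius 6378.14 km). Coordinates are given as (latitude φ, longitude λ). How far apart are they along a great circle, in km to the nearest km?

1946 km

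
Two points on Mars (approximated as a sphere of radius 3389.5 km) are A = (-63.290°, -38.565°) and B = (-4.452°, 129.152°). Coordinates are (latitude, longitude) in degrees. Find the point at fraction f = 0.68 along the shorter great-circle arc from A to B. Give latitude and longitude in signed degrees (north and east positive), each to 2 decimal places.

Central angle δ = 1.9482 rad. Interpolating on the sphere with fraction f = 0.68:
P = [sin((1−f)δ)·A + sin(fδ)·B] / sin δ = 0.6280·A + 1.0433·B in Cartesian coordinates,
giving P = (-0.4360, 0.6307, -0.6420), i.e. latitude -39.94°, longitude 124.66°.

-39.94°, 124.66°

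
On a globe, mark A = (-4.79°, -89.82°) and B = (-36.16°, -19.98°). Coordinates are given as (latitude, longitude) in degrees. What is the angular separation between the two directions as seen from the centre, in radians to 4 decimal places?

With latitudes φ₁ = -4.790°, φ₂ = -36.160° and longitude difference Δλ = 69.840°:
cos c = sin φ₁ sin φ₂ + cos φ₁ cos φ₂ cos Δλ = (-0.0835)(-0.5900) + (0.9965)(0.8074)(0.3446) = 0.32655,
so c = arccos(0.32655) = 1.23814 rad.
So the angular separation is 1.2381 rad.

1.2381 rad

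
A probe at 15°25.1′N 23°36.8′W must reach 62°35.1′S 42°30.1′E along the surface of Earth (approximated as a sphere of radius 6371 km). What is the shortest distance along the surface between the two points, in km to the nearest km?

With latitudes φ₁ = 15.418°, φ₂ = -62.585° and longitude difference Δλ = 66.115°:
Haversine: a = sin²(Δφ/2) + cos φ₁ cos φ₂ sin²(Δλ/2) = 0.3961 + (0.9640)(0.4604)(0.2975) = 0.52814.
Central angle c = 2·arcsin(√a) = 1.62711 rad.
Distance = R·c = 6371 × 1.6271 ≈ 10366 km.

10366 km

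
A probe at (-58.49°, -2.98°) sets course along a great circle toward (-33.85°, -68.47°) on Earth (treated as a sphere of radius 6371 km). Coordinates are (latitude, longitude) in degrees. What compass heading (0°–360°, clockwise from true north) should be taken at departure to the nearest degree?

With φ₁ = -1.0208, φ₂ = -0.5908, Δλ = -1.1430 rad, the forward-azimuth formula gives
θ = atan2( sin Δλ cos φ₂ , cos φ₁ sin φ₂ − sin φ₁ cos φ₂ cos Δλ ) = atan2(-0.7557, 0.0026) = -89.80°.
Adding 360° brings this into [0°, 360°): 270°.

270°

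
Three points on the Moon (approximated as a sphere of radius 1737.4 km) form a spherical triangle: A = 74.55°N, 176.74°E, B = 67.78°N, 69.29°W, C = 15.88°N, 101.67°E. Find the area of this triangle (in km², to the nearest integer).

893713 km²

Side lengths (central angles): a = 1.6769, b = 1.2348, c = 0.5522 rad; semiperimeter s = 1.7319.
By l'Huilier's theorem, tan(E/4) = √[tan(s/2) tan((s−a)/2) tan((s−b)/2) tan((s−c)/2)], giving spherical excess E = 0.2961 rad.
Area = E·R² = 0.2961 × (1737.4)² ≈ 893713 km².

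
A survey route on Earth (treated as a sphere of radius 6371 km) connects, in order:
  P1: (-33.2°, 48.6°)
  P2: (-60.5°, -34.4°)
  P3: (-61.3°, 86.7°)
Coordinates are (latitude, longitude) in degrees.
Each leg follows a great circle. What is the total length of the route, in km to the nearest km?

12045 km

Leg P1→P2: central angle 1.0160 rad, distance 6472.8 km.
Leg P2→P3: central angle 0.8746 rad, distance 5572.3 km.
Total: 6472.8 + 5572.3 ≈ 12045 km.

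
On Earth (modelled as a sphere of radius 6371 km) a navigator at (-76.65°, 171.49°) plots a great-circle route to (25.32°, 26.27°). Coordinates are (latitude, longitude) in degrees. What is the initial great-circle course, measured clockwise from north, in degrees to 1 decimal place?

219.6°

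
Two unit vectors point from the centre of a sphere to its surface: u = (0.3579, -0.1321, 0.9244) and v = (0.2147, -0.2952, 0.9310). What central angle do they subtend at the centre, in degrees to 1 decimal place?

12.5°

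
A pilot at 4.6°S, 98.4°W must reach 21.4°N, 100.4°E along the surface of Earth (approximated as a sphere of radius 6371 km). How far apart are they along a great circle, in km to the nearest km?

17258 km

Let φ₁ = -0.0803 rad, φ₂ = 0.3735 rad, and Δλ = -2.8135 rad.
cos c = sin φ₁ sin φ₂ + cos φ₁ cos φ₂ cos Δλ = (-0.0802)(0.3649) + (0.9968)(0.9311)(-0.9466) = -0.90781,
so c = arccos(-0.90781) = 2.70882 rad.
Distance = R·c = 6371 × 2.7088 ≈ 17258 km.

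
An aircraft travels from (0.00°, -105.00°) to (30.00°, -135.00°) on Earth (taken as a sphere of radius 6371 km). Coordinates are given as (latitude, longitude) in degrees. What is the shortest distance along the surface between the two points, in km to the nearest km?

4605 km

Let φ₁ = 0.0000 rad, φ₂ = 0.5236 rad, and Δλ = -0.5236 rad.
Haversine: a = sin²(Δφ/2) + cos φ₁ cos φ₂ sin²(Δλ/2) = 0.0670 + (1.0000)(0.8660)(0.0670) = 0.12500.
Central angle c = 2·arcsin(√a) = 0.72273 rad.
Distance = R·c = 6371 × 0.7227 ≈ 4605 km.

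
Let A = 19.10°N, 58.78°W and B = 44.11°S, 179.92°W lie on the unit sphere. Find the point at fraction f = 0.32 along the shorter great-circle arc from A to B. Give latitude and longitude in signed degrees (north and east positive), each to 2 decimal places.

-8.63°, -88.19°

The central angle between A and B is δ = 2.1878 rad.
With f = 0.32, the slerp weights are sin((1−f)δ)/sin δ = 1.2219 and sin(fδ)/sin δ = 0.7900.
Weighted sum of the unit vectors: (1.2219)·(0.4898,-0.8081,0.3272) + (0.7900)·(-0.7180,-0.0010,-0.6960) = (0.0313, -0.9882, -0.1500).
Converting back: φ = atan2(z, √(x²+y²)) = -8.63°, λ = atan2(y, x) = -88.19°.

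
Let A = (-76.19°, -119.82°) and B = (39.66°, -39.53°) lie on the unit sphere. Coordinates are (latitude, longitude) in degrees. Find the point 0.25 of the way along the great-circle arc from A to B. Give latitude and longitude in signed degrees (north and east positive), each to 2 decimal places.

-51.71°, -67.45°

The central angle between A and B is δ = 2.2004 rad.
With f = 0.25, the slerp weights are sin((1−f)δ)/sin δ = 1.2333 and sin(fδ)/sin δ = 0.6468.
Weighted sum of the unit vectors: (1.2333)·(-0.1187,-0.2071,-0.9711) + (0.6468)·(0.5938,-0.4900,0.6382) = (0.2376, -0.5723, -0.7848).
Converting back: φ = atan2(z, √(x²+y²)) = -51.71°, λ = atan2(y, x) = -67.45°.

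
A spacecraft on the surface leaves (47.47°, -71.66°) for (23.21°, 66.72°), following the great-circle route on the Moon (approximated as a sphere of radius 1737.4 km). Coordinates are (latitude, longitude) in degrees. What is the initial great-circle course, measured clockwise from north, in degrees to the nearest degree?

38°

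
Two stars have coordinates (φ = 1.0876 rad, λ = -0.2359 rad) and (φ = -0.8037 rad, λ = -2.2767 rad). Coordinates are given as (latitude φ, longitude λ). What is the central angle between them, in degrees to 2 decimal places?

With latitudes φ₁ = 62.315°, φ₂ = -46.049° and longitude difference Δλ = -116.929°:
Haversine: a = sin²(Δφ/2) + cos φ₁ cos φ₂ sin²(Δλ/2) = 0.6575 + (0.4646)(0.6940)(0.7264) = 0.89177.
Central angle c = 2·arcsin(√a) = 2.47115 rad.
So the angular separation is 141.59°.

141.59°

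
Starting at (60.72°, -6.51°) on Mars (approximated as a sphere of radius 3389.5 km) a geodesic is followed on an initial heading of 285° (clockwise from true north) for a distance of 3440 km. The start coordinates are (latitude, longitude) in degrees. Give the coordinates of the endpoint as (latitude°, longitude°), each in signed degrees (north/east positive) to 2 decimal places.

Angular distance δ = d/R = 3440/3389.5 = 1.01490 rad; initial bearing θ = 4.9742 rad.
sin φ₂ = sin φ₁ cos δ + cos φ₁ sin δ cos θ = (0.8722)(0.5277) + (0.4891)(0.8494)(0.2588) = 0.5678, so φ₂ = 34.60°.
Δλ = atan2(sin θ sin δ cos φ₁, cos δ − sin φ₁ sin φ₂) = atan2(-0.4013, 0.0324) = -85.378°.
λ₂ = -6.510° − 85.378° = -91.89°.

34.60°, -91.89°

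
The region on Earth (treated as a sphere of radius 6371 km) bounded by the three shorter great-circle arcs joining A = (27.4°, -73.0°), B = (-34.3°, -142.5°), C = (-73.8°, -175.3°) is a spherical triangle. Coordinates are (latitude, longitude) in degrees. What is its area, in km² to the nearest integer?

29224075 km²

Side lengths (central angles): a = 0.7453, b = 2.0883, c = 1.5733 rad; semiperimeter s = 2.2034.
By l'Huilier's theorem, tan(E/4) = √[tan(s/2) tan((s−a)/2) tan((s−b)/2) tan((s−c)/2)], giving spherical excess E = 0.7200 rad.
Area = E·R² = 0.7200 × (6371)² ≈ 29224075 km².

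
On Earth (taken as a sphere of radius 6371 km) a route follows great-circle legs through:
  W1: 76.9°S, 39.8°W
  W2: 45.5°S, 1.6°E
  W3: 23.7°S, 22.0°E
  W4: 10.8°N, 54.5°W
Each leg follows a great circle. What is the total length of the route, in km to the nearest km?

16138 km

Leg W1→W2: central angle 0.6200 rad, distance 3950.3 km.
Leg W2→W3: central angle 0.4773 rad, distance 3040.9 km.
Leg W3→W4: central angle 1.4357 rad, distance 9147.1 km.
Total: 3950.3 + 3040.9 + 9147.1 ≈ 16138 km.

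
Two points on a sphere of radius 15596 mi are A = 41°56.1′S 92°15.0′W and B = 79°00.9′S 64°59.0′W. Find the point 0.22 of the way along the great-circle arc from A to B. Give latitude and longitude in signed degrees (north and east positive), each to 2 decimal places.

The central angle between A and B is δ = 0.6729 rad.
With f = 0.22, the slerp weights are sin((1−f)δ)/sin δ = 0.8040 and sin(fδ)/sin δ = 0.2367.
Weighted sum of the unit vectors: (0.8040)·(-0.0292,-0.7433,-0.6683) + (0.2367)·(0.0806,-0.1727,-0.9817) = (-0.0044, -0.6385, -0.7696).
Converting back: φ = atan2(z, √(x²+y²)) = -50.32°, λ = atan2(y, x) = -90.40°.

-50.32°, -90.40°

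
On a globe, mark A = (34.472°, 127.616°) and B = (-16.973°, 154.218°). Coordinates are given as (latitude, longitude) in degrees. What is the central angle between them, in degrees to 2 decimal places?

57.33°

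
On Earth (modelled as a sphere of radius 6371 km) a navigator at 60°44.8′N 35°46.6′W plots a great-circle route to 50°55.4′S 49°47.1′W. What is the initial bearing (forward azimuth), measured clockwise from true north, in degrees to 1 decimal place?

189.5°

With φ₁ = 1.0602, φ₂ = -0.8888, Δλ = -0.2445 rad, the forward-azimuth formula gives
θ = atan2( sin Δλ cos φ₂ , cos φ₁ sin φ₂ − sin φ₁ cos φ₂ cos Δλ ) = atan2(-0.1526, -0.9130) = -170.51°.
Adding 360° brings this into [0°, 360°): 189.5°.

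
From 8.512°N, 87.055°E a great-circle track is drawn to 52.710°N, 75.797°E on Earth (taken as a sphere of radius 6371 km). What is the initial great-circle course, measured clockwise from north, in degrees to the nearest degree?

350°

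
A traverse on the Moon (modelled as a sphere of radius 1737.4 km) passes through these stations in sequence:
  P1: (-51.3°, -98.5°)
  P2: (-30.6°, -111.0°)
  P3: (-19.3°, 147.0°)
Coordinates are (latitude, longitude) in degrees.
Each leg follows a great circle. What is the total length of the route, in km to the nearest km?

Leg P1→P2: central angle 0.3958 rad, distance 687.7 km.
Leg P2→P3: central angle 1.5715 rad, distance 2730.2 km.
Total: 687.7 + 2730.2 ≈ 3418 km.

3418 km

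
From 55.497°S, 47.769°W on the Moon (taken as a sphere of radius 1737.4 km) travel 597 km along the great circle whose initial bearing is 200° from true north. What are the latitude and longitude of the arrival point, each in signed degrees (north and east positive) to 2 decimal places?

-72.79°, -70.69°

Angular distance δ = d/R = 597/1737.4 = 0.34362 rad; initial bearing θ = 3.4907 rad.
sin φ₂ = sin φ₁ cos δ + cos φ₁ sin δ cos θ = (-0.8241)(0.9415) + (0.5664)(0.3369)(-0.9397) = -0.9552, so φ₂ = -72.79°.
Δλ = atan2(sin θ sin δ cos φ₁, cos δ − sin φ₁ sin φ₂) = atan2(-0.0653, 0.1543) = -22.925°.
λ₂ = -47.769° − 22.925° = -70.69°.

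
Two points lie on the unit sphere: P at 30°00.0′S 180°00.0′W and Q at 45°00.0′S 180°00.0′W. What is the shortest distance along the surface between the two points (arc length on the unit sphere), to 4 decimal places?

0.2618

In radians: φ₁ = -0.5236, φ₂ = -0.7854, Δλ = 0.000° = 0.0000 rad.
cos c = sin φ₁ sin φ₂ + cos φ₁ cos φ₂ cos Δλ = (-0.5000)(-0.7071) + (0.8660)(0.7071)(1.0000) = 0.96593,
so c = arccos(0.96593) = 0.26180 rad.
On the unit sphere the arc length equals the central angle: 0.2618.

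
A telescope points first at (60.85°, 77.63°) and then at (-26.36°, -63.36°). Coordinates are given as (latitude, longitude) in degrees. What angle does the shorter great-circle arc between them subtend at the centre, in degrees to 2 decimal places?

136.63°

Let φ₁ = 1.0620 rad, φ₂ = -0.4601 rad, and Δλ = -2.4607 rad.
cos c = sin φ₁ sin φ₂ + cos φ₁ cos φ₂ cos Δλ = (0.8733)(-0.4440) + (0.4871)(0.8960)(-0.7770) = -0.72691,
so c = arccos(-0.72691) = 2.38461 rad.
So the angular separation is 136.63°.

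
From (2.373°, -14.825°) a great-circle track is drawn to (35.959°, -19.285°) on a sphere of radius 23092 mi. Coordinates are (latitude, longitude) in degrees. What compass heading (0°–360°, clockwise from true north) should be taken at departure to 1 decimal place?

353.5°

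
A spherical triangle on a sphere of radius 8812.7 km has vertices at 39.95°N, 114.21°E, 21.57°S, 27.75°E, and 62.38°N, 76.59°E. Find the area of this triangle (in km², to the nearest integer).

46754555 km²

Side lengths (central angles): a = 1.6128, b = 0.5540, c = 1.7640 rad; semiperimeter s = 1.9654.
By l'Huilier's theorem, tan(E/4) = √[tan(s/2) tan((s−a)/2) tan((s−b)/2) tan((s−c)/2)], giving spherical excess E = 0.6020 rad.
Area = E·R² = 0.6020 × (8812.7)² ≈ 46754555 km².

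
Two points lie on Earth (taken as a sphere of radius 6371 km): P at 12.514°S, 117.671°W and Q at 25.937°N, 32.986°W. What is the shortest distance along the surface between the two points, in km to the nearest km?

With latitudes φ₁ = -12.514°, φ₂ = 25.937° and longitude difference Δλ = 84.685°:
cos c = sin φ₁ sin φ₂ + cos φ₁ cos φ₂ cos Δλ = (-0.2167)(0.4374) + (0.9762)(0.8993)(0.0926) = -0.01345,
so c = arccos(-0.01345) = 1.58425 rad.
Distance = R·c = 6371 × 1.5842 ≈ 10093 km.

10093 km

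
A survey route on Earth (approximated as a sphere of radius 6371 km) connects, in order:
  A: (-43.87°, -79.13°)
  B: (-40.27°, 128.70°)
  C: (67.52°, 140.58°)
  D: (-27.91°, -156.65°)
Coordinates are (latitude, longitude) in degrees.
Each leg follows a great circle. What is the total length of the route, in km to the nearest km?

34082 km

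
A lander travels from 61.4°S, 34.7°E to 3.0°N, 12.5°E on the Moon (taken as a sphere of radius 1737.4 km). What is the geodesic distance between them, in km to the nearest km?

2020 km

Let φ₁ = -1.0716 rad, φ₂ = 0.0524 rad, and Δλ = -0.3875 rad.
cos c = sin φ₁ sin φ₂ + cos φ₁ cos φ₂ cos Δλ = (-0.8780)(0.0523) + (0.4787)(0.9986)(0.9259) = 0.39665,
so c = arccos(0.39665) = 1.16293 rad.
Distance = R·c = 1737.4 × 1.1629 ≈ 2020 km.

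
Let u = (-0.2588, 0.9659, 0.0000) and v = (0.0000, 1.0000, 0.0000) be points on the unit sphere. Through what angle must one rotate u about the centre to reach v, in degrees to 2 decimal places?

15.00°

u·v = 0.9659; |u| = 1.0000, |v| = 1.0000.
cos θ = (u·v)/(|u||v|) = 0.9659, so θ = 15.00°.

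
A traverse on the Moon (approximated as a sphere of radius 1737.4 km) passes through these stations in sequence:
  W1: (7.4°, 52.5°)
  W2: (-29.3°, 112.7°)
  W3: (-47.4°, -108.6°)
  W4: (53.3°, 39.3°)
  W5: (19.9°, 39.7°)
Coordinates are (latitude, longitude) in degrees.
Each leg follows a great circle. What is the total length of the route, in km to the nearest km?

Leg W1→W2: central angle 1.1953 rad, distance 2076.7 km.
Leg W2→W3: central angle 1.6541 rad, distance 2873.9 km.
Leg W3→W4: central angle 2.7731 rad, distance 4817.9 km.
Leg W4→W5: central angle 0.5830 rad, distance 1012.8 km.
Total: 2076.7 + 2873.9 + 4817.9 + 1012.8 ≈ 10781 km.

10781 km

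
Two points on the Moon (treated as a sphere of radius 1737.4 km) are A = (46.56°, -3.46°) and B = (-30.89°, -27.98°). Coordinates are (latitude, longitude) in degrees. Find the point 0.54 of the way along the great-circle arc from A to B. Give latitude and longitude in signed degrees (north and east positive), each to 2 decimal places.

4.89°, -17.90°

The central angle between A and B is δ = 1.4060 rad.
With f = 0.54, the slerp weights are sin((1−f)δ)/sin δ = 0.6109 and sin(fδ)/sin δ = 0.6978.
Weighted sum of the unit vectors: (0.6109)·(0.6863,-0.0415,0.7261) + (0.6978)·(0.7578,-0.4026,-0.5134) = (0.9481, -0.3063, 0.0853).
Converting back: φ = atan2(z, √(x²+y²)) = 4.89°, λ = atan2(y, x) = -17.90°.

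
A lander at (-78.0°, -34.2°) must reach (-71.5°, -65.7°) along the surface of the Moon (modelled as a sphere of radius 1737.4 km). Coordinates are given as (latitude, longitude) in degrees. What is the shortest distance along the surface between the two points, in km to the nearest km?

313 km

In radians: φ₁ = -1.3614, φ₂ = -1.2479, Δλ = -31.500° = -0.5498 rad.
cos c = sin φ₁ sin φ₂ + cos φ₁ cos φ₂ cos Δλ = (-0.9781)(-0.9483) + (0.2079)(0.3173)(0.8526) = 0.98385,
so c = arccos(0.98385) = 0.17996 rad.
Distance = R·c = 1737.4 × 0.1800 ≈ 313 km.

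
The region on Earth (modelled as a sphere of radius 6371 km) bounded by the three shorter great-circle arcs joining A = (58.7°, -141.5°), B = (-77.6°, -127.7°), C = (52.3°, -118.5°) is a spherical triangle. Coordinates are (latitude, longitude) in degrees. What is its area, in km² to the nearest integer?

21212529 km²

Side lengths (central angles): a = 2.2694, b = 0.2516, c = 2.3836 rad; semiperimeter s = 2.4523.
By l'Huilier's theorem, tan(E/4) = √[tan(s/2) tan((s−a)/2) tan((s−b)/2) tan((s−c)/2)], giving spherical excess E = 0.5226 rad.
Area = E·R² = 0.5226 × (6371)² ≈ 21212529 km².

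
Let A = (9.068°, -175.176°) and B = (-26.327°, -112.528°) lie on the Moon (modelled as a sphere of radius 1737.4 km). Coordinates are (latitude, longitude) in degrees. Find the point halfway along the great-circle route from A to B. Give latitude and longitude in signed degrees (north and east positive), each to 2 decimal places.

The central angle between A and B is δ = 1.2273 rad.
With f = 0.5, the slerp weights are sin((1−f)δ)/sin δ = 0.6116 and sin(fδ)/sin δ = 0.6116.
Weighted sum of the unit vectors: (0.6116)·(-0.9840,-0.0830,0.1576) + (0.6116)·(-0.3434,-0.8279,-0.4435) = (-0.8118, -0.5571, -0.1748).
Converting back: φ = atan2(z, √(x²+y²)) = -10.07°, λ = atan2(y, x) = -145.54°.

-10.07°, -145.54°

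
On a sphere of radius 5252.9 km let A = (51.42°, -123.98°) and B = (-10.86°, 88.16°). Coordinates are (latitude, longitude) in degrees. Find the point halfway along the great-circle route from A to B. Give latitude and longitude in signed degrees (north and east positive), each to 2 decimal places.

The central angle between A and B is δ = 2.2995 rad.
With f = 0.5, the slerp weights are sin((1−f)δ)/sin δ = 1.2233 and sin(fδ)/sin δ = 1.2233.
Weighted sum of the unit vectors: (1.2233)·(-0.3485,-0.5171,0.7817) + (1.2233)·(0.0315,0.9816,-0.1884) = (-0.3878, 0.5682, 0.7258).
Converting back: φ = atan2(z, √(x²+y²)) = 46.54°, λ = atan2(y, x) = 124.31°.

46.54°, 124.31°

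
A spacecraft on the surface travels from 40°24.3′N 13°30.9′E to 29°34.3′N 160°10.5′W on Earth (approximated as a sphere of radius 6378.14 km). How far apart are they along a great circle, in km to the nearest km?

Let φ₁ = 0.7052 rad, φ₂ = 0.5161 rad, and Δλ = -3.0315 rad.
Haversine: a = sin²(Δφ/2) + cos φ₁ cos φ₂ sin²(Δλ/2) = 0.0089 + (0.7615)(0.8697)(0.9970) = 0.66920.
Central angle c = 2·arcsin(√a) = 1.91600 rad.
Distance = R·c = 6378.14 × 1.9160 ≈ 12221 km.

12221 km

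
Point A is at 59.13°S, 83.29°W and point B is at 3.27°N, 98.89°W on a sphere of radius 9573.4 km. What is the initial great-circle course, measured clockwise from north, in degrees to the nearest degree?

Δλ = -15.600° = -0.2723 rad.
y = sin Δλ · cos φ₂ = (-0.2689)(0.9984) = -0.2685
x = cos φ₁ sin φ₂ − sin φ₁ cos φ₂ cos Δλ = (0.5131)(0.0570) − (-0.8583)(0.9984)(0.9632) = 0.8546
θ = atan2(y, x) = -17.44°; adding 360° gives 343°.

343°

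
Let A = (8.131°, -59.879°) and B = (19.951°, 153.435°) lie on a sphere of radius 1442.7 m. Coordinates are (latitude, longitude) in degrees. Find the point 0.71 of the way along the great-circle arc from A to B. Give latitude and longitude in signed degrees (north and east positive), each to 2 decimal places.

The central angle between A and B is δ = 2.3882 rad.
With f = 0.71, the slerp weights are sin((1−f)δ)/sin δ = 0.9333 and sin(fδ)/sin δ = 1.4503.
Weighted sum of the unit vectors: (0.9333)·(0.4968,-0.8563,0.1414) + (1.4503)·(-0.8407,0.4204,0.3412) = (-0.7557, -0.1895, 0.6269).
Converting back: φ = atan2(z, √(x²+y²)) = 38.82°, λ = atan2(y, x) = -165.92°.

38.82°, -165.92°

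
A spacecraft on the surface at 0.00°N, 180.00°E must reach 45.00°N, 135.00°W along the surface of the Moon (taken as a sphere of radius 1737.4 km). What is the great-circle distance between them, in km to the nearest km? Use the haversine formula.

1819 km

In radians: φ₁ = 0.0000, φ₂ = 0.7854, Δλ = 45.000° = 0.7854 rad.
Haversine: a = sin²(Δφ/2) + cos φ₁ cos φ₂ sin²(Δλ/2) = 0.1464 + (1.0000)(0.7071)(0.1464) = 0.25000.
Central angle c = 2·arcsin(√a) = 1.04720 rad.
Distance = R·c = 1737.4 × 1.0472 ≈ 1819 km.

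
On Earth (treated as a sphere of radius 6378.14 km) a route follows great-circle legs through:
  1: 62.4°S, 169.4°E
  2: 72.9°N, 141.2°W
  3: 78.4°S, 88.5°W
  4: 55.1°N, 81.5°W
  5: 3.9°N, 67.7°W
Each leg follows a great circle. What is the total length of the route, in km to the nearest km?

Leg 1→2: central angle 2.4316 rad, distance 15509.2 km.
Leg 2→3: central angle 2.6916 rad, distance 17167.3 km.
Leg 3→4: central angle 2.3312 rad, distance 14868.7 km.
Leg 4→5: central angle 0.9146 rad, distance 5833.3 km.
Total: 15509.2 + 17167.3 + 14868.7 + 5833.3 ≈ 53378 km.

53378 km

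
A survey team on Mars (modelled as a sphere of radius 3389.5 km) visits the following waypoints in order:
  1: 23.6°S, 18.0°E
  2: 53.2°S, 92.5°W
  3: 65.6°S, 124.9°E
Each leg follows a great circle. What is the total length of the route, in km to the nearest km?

Leg 1→2: central angle 1.4421 rad, distance 4888.0 km.
Leg 2→3: central angle 1.0091 rad, distance 3420.3 km.
Total: 4888.0 + 3420.3 ≈ 8308 km.

8308 km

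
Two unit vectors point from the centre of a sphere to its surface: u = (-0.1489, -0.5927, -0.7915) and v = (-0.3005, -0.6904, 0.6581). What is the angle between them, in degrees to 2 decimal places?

93.84°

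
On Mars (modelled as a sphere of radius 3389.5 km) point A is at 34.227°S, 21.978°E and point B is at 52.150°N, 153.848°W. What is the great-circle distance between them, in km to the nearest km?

With latitudes φ₁ = -34.227°, φ₂ = 52.150° and longitude difference Δλ = -175.826°:
cos c = sin φ₁ sin φ₂ + cos φ₁ cos φ₂ cos Δλ = (-0.5625)(0.7896) + (0.8268)(0.6136)(-0.9973) = -0.95013,
so c = arccos(-0.95013) = 2.82443 rad.
Distance = R·c = 3389.5 × 2.8244 ≈ 9573 km.

9573 km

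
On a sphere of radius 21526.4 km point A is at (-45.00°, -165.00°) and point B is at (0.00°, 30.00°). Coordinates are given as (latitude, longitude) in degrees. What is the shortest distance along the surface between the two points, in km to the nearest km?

Let φ₁ = -0.7854 rad, φ₂ = 0.0000 rad, and Δλ = -2.8798 rad.
cos c = sin φ₁ sin φ₂ + cos φ₁ cos φ₂ cos Δλ = (-0.7071)(0.0000) + (0.7071)(1.0000)(-0.9659) = -0.68301,
so c = arccos(-0.68301) = 2.32268 rad.
Distance = R·c = 21526.4 × 2.3227 ≈ 49999 km.

49999 km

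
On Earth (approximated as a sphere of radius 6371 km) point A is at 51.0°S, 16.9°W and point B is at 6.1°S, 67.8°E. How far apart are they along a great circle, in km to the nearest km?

9110 km

Let φ₁ = -0.8901 rad, φ₂ = -0.1065 rad, and Δλ = 1.4783 rad.
Haversine: a = sin²(Δφ/2) + cos φ₁ cos φ₂ sin²(Δλ/2) = 0.1458 + (0.6293)(0.9943)(0.4538) = 0.42981.
Central angle c = 2·arcsin(√a) = 1.42995 rad.
Distance = R·c = 6371 × 1.4299 ≈ 9110 km.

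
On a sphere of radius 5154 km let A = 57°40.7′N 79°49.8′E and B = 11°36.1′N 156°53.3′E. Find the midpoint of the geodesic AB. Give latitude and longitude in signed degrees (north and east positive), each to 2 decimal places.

The central angle between A and B is δ = 1.2794 rad.
With f = 0.5, the slerp weights are sin((1−f)δ)/sin δ = 0.6232 and sin(fδ)/sin δ = 0.6232.
Weighted sum of the unit vectors: (0.6232)·(0.0944,0.5263,0.8451) + (0.6232)·(-0.9010,0.3845,0.2011) = (-0.5027, 0.5676, 0.6520).
Converting back: φ = atan2(z, √(x²+y²)) = 40.69°, λ = atan2(y, x) = 131.53°.

40.69°, 131.53°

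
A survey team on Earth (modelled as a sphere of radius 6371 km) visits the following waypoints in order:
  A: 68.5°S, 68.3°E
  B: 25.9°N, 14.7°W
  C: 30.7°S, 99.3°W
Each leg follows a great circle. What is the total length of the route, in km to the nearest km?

23365 km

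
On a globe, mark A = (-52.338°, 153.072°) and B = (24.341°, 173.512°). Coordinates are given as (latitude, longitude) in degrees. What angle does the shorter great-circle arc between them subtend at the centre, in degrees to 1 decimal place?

Let φ₁ = -0.9135 rad, φ₂ = 0.4248 rad, and Δλ = 0.3567 rad.
Haversine: a = sin²(Δφ/2) + cos φ₁ cos φ₂ sin²(Δλ/2) = 0.3848 + (0.6110)(0.9111)(0.0315) = 0.40232.
Central angle c = 2·arcsin(√a) = 1.37418 rad.
So the angular separation is 78.7°.

78.7°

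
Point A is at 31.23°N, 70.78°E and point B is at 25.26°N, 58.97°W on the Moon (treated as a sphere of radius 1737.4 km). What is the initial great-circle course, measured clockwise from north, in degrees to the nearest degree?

With φ₁ = 0.5451, φ₂ = 0.4409, Δλ = -2.2646 rad, the forward-azimuth formula gives
θ = atan2( sin Δλ cos φ₂ , cos φ₁ sin φ₂ − sin φ₁ cos φ₂ cos Δλ ) = atan2(-0.6953, 0.6647) = -46.29°.
Adding 360° brings this into [0°, 360°): 314°.

314°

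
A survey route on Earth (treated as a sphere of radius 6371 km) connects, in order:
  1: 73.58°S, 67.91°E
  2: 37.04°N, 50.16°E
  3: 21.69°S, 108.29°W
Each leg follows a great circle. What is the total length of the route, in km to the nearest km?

29703 km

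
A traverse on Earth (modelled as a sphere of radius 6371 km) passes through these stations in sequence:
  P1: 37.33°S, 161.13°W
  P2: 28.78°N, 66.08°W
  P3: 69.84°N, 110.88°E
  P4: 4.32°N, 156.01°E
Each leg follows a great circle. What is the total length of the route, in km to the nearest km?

Leg P1→P2: central angle 1.9319 rad, distance 12308.1 km.
Leg P2→P3: central angle 1.4199 rad, distance 9046.3 km.
Leg P3→P4: central angle 1.2523 rad, distance 7978.2 km.
Total: 12308.1 + 9046.3 + 7978.2 ≈ 29333 km.

29333 km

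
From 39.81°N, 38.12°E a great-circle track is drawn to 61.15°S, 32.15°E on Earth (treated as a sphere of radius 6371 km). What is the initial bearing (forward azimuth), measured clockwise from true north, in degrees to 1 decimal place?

182.9°

With φ₁ = 0.6948, φ₂ = -1.0673, Δλ = -0.1042 rad, the forward-azimuth formula gives
θ = atan2( sin Δλ cos φ₂ , cos φ₁ sin φ₂ − sin φ₁ cos φ₂ cos Δλ ) = atan2(-0.0502, -0.9801) = -177.07°.
Adding 360° brings this into [0°, 360°): 182.9°.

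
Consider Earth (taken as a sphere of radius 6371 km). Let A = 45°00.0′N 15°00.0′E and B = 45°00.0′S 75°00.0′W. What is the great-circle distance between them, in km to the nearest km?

13343 km

With latitudes φ₁ = 45.000°, φ₂ = -45.000° and longitude difference Δλ = -90.000°:
Haversine: a = sin²(Δφ/2) + cos φ₁ cos φ₂ sin²(Δλ/2) = 0.5000 + (0.7071)(0.7071)(0.5000) = 0.75000.
Central angle c = 2·arcsin(√a) = 2.09440 rad.
Distance = R·c = 6371 × 2.0944 ≈ 13343 km.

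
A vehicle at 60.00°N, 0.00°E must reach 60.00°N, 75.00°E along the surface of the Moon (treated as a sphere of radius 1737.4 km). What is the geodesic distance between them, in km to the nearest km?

With latitudes φ₁ = 60.000°, φ₂ = 60.000° and longitude difference Δλ = 75.000°:
cos c = sin φ₁ sin φ₂ + cos φ₁ cos φ₂ cos Δλ = (0.8660)(0.8660) + (0.5000)(0.5000)(0.2588) = 0.81470,
so c = arccos(0.81470) = 0.61858 rad.
Distance = R·c = 1737.4 × 0.6186 ≈ 1075 km.

1075 km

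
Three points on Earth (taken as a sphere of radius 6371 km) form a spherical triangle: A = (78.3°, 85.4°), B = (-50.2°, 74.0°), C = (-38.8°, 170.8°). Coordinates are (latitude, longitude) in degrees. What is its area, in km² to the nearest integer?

102698959 km²

Side lengths (central angles): a = 1.1348, b = 2.2154, c = 2.2460 rad; semiperimeter s = 2.7981.
By l'Huilier's theorem, tan(E/4) = √[tan(s/2) tan((s−a)/2) tan((s−b)/2) tan((s−c)/2)], giving spherical excess E = 2.5302 rad.
Area = E·R² = 2.5302 × (6371)² ≈ 102698959 km².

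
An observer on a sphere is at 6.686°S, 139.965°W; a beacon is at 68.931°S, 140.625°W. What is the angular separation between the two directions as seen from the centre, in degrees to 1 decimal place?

62.2°

Let φ₁ = -0.1167 rad, φ₂ = -1.2031 rad, and Δλ = -0.0115 rad.
cos c = sin φ₁ sin φ₂ + cos φ₁ cos φ₂ cos Δλ = (-0.1164)(-0.9331) + (0.9932)(0.3595)(0.9999) = 0.46567,
so c = arccos(0.46567) = 1.08641 rad.
So the angular separation is 62.2°.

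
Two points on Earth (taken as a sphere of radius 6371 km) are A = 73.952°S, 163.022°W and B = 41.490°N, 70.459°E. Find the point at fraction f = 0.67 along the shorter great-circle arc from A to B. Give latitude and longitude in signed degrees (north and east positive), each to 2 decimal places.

The central angle between A and B is δ = 2.4340 rad.
With f = 0.67, the slerp weights are sin((1−f)δ)/sin δ = 1.1070 and sin(fδ)/sin δ = 1.5356.
Weighted sum of the unit vectors: (1.1070)·(-0.2644,-0.0807,-0.9610) + (1.5356)·(0.2506,0.7059,0.6625) = (0.0921, 0.9947, -0.0465).
Converting back: φ = atan2(z, √(x²+y²)) = -2.67°, λ = atan2(y, x) = 84.71°.

-2.67°, 84.71°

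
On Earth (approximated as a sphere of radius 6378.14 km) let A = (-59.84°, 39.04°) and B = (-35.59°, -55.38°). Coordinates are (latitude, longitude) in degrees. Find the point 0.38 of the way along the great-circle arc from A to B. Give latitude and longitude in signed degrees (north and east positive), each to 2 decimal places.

-60.65°, -9.40°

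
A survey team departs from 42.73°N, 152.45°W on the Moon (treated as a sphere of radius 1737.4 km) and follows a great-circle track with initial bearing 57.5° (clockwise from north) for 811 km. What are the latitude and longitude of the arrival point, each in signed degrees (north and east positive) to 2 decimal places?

Angular distance δ = d/R = 811/1737.4 = 0.46679 rad; initial bearing θ = 1.0036 rad.
sin φ₂ = sin φ₁ cos δ + cos φ₁ sin δ cos θ = (0.6785)(0.8930) + (0.7346)(0.4500)(0.5373) = 0.7836, so φ₂ = 51.59°.
Δλ = atan2(sin θ sin δ cos φ₁, cos δ − sin φ₁ sin φ₂) = atan2(0.2788, 0.3613) = 37.653°.
λ₂ = -152.450° + 37.653° = -114.80°.

51.59°, -114.80°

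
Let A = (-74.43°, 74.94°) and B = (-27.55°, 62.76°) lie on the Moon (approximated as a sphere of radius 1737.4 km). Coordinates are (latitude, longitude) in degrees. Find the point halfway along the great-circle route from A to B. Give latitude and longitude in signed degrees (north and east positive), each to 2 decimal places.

The central angle between A and B is δ = 0.8255 rad.
With f = 0.5, the slerp weights are sin((1−f)δ)/sin δ = 0.5458 and sin(fδ)/sin δ = 0.5458.
Weighted sum of the unit vectors: (0.5458)·(0.0697,0.2592,-0.9633) + (0.5458)·(0.4058,0.7883,-0.4625) = (0.2596, 0.5718, -0.7783).
Converting back: φ = atan2(z, √(x²+y²)) = -51.10°, λ = atan2(y, x) = 65.58°.

-51.10°, 65.58°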